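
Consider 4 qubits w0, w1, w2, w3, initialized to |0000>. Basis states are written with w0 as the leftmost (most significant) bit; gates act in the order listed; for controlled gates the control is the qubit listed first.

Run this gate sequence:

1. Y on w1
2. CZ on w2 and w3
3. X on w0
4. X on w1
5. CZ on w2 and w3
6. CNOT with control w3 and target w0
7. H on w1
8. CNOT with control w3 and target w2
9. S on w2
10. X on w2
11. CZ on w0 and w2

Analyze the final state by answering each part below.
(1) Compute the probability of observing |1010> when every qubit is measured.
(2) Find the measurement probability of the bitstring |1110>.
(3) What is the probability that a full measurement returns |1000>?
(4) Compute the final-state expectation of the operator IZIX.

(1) A full measurement returns |1010> with probability 1/2.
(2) A full measurement returns |1110> with probability 1/2.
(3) The probability of measuring |1000> is 0.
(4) The observable IZIX averages to 0.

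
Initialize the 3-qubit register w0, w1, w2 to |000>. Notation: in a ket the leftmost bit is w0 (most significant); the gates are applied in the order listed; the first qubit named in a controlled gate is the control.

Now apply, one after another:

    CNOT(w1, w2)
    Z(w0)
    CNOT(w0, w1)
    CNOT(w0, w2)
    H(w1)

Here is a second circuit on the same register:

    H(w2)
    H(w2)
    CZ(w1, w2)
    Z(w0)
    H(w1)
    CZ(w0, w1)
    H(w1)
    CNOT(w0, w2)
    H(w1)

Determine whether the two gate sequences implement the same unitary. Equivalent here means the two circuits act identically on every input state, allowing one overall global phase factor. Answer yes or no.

No, they are not equivalent — no single phase factor reconciles the two unitaries.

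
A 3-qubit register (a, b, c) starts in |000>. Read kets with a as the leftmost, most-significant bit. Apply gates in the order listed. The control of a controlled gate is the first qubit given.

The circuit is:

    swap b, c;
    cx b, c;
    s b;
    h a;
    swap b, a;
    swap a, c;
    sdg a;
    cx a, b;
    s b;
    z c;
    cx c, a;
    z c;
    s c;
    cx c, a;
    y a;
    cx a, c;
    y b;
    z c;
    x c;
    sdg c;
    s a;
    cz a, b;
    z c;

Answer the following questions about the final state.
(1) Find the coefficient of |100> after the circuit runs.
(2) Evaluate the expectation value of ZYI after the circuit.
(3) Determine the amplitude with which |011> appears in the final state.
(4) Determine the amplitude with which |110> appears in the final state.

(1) |100> carries amplitude sqrt(2)/2 in the final state.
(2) The expectation value of ZYI is 1.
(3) The amplitude on |011> is 0.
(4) The amplitude on |110> is -sqrt(2)*I/2.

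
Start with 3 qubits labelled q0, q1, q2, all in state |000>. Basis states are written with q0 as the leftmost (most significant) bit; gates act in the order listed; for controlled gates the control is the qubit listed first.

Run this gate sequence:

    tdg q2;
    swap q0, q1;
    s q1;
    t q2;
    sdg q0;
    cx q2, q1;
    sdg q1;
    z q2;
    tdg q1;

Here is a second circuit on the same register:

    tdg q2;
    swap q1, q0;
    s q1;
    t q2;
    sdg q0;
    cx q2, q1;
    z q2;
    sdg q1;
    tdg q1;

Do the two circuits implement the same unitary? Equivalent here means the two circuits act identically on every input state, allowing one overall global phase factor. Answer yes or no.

Yes: on every input state the two circuits agree up to one overall phase factor.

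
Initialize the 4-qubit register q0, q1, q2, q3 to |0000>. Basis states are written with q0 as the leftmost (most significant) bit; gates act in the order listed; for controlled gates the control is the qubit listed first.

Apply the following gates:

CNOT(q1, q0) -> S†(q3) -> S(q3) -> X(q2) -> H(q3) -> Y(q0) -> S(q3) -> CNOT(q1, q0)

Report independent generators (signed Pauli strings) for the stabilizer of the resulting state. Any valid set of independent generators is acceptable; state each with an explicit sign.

The stabilizer group can be generated by +IIIY, -ZIII, +IZII, -IIZI, among other valid generating sets.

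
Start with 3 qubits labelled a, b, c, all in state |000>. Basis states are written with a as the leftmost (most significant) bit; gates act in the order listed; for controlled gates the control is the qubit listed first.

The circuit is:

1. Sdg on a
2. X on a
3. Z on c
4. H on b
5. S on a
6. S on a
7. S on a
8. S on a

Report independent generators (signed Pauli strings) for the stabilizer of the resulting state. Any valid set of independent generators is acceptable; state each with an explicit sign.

The stabilizer group can be generated by +IXI, -ZII, +IIZ, among other valid generating sets.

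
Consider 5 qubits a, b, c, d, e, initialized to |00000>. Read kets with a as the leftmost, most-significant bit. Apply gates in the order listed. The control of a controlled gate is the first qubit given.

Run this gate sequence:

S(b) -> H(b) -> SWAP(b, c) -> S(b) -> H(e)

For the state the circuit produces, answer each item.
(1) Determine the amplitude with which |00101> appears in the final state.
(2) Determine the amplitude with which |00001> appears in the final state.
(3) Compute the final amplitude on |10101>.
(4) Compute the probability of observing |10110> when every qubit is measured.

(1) The amplitude on |00101> is 1/2.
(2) The amplitude on |00001> is 1/2.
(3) |10101> carries amplitude 0 in the final state.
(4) A full measurement returns |10110> with probability 0.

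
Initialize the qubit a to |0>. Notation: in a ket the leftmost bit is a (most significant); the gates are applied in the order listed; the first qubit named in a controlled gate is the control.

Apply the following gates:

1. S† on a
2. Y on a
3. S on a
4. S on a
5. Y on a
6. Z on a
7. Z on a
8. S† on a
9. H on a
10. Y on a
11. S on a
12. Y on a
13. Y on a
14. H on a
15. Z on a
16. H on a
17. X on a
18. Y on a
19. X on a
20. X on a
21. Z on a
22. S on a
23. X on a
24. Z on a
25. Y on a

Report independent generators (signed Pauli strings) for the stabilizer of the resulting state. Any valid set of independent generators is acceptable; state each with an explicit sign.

The final state is stabilized by the group generated by -X; other independent generating sets are equally valid.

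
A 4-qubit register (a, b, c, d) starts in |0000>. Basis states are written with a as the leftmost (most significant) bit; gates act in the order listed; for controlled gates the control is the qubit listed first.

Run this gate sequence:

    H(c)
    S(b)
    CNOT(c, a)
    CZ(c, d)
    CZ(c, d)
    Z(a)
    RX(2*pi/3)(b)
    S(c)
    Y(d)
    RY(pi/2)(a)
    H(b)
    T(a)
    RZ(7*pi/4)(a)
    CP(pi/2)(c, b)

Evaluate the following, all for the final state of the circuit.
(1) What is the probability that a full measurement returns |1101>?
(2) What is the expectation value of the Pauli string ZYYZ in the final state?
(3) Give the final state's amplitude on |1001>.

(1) A full measurement returns |1101> with probability 1/8. Key observation: gates 4-5 undo each other exactly, leaving only the rest of the circuit to track.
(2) The observable ZYYZ averages to 1/4 - sqrt(3)/4.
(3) The amplitude on |1001> is (-sqrt(6) - sqrt(2)*I)*exp(I*pi/8)/8.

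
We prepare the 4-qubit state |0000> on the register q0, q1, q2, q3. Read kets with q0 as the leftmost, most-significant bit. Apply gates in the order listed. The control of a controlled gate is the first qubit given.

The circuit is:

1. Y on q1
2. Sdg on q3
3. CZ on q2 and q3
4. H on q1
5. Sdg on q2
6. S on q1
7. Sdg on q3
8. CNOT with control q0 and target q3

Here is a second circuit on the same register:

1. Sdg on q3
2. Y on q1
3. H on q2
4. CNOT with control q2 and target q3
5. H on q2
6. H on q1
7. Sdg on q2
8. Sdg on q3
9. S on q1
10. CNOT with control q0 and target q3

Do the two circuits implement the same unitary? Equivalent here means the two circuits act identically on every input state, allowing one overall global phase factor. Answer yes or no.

No — the two circuits implement different unitaries, even allowing a global phase.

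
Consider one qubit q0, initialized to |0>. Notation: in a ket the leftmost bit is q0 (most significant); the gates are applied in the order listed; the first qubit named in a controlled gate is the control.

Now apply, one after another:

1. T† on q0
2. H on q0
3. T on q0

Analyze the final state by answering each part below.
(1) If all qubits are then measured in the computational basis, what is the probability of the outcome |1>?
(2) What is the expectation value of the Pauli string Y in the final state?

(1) Outcome |1> occurs with probability 1/2.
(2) In the final state, Y has expectation sqrt(2)/2.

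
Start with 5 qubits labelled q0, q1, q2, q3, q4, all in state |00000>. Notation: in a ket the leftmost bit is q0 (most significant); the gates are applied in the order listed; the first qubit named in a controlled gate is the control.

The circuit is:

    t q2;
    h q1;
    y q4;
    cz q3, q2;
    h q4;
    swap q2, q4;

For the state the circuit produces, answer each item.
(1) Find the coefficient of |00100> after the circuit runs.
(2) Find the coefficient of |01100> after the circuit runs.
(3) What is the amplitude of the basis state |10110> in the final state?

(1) |00100> carries amplitude -I/2 in the final state.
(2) The final state's coefficient on |01100> equals -I/2.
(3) |10110> carries amplitude 0 in the final state.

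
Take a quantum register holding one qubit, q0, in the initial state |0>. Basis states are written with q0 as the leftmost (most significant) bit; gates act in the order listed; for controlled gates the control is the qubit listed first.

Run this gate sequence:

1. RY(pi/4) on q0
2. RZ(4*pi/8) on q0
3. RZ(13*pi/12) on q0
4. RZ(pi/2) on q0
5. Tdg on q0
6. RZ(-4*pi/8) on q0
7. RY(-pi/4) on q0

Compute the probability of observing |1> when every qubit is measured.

A full measurement returns |1> with probability 3/8.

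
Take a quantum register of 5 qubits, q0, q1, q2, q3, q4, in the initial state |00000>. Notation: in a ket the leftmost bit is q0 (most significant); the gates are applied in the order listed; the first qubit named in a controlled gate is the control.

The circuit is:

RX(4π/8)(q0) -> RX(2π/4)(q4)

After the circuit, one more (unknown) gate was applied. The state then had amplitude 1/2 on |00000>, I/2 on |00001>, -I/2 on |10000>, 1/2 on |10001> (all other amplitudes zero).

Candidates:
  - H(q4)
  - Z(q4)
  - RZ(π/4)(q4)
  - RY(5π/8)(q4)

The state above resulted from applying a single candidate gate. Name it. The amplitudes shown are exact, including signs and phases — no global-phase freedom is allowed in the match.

It was Z(q4) that produced the state shown.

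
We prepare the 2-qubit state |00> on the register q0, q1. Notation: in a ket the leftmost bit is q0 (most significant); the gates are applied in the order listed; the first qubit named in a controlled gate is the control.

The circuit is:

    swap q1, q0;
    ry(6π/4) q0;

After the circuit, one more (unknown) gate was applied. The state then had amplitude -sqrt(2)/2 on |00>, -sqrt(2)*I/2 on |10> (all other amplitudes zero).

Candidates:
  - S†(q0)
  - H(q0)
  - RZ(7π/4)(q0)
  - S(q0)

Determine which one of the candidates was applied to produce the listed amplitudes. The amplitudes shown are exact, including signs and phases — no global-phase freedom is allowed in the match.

It was S†(q0) that produced the state shown.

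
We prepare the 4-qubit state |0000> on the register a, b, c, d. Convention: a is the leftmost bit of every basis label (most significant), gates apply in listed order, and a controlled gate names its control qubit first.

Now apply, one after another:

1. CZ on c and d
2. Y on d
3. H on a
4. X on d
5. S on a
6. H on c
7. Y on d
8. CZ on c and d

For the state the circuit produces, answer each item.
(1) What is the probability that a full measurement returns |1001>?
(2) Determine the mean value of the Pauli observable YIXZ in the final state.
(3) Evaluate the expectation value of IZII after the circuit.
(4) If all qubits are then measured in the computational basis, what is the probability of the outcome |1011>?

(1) Outcome |1001> occurs with probability 1/4.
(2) The observable YIXZ averages to 1.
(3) The observable IZII averages to 1.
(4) Outcome |1011> occurs with probability 1/4.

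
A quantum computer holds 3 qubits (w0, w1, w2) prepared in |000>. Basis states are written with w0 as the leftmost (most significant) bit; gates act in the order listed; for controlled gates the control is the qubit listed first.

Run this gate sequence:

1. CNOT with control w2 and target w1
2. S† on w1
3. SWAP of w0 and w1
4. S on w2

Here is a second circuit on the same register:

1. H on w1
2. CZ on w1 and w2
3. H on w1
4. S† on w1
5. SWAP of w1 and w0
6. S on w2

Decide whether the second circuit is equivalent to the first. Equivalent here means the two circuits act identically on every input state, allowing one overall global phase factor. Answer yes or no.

Yes, they are equivalent — the unitaries differ by at most a global phase.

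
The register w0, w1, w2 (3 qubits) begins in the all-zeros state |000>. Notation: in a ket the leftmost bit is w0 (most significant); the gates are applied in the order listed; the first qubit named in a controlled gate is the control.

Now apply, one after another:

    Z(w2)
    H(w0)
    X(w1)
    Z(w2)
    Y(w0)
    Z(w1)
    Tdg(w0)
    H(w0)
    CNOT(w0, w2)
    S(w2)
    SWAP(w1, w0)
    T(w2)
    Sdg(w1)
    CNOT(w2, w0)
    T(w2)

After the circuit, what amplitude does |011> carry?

|011> carries amplitude -1/2 + exp(3*I*pi/4)/2 in the final state.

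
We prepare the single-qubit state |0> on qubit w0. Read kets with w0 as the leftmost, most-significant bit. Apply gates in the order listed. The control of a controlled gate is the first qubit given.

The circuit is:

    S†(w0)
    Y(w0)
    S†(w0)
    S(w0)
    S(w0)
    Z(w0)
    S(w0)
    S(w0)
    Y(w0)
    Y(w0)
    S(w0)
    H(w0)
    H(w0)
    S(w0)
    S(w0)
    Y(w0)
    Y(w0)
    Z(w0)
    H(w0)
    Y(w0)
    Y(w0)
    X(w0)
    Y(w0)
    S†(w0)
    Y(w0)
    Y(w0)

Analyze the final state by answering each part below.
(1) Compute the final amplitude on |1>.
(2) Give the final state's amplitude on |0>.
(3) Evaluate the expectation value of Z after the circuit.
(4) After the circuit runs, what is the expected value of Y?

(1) The amplitude on |1> is sqrt(2)*I/2.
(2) The amplitude on |0> is -sqrt(2)/2.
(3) The observable Z averages to 0.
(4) The expectation value of Y is -1.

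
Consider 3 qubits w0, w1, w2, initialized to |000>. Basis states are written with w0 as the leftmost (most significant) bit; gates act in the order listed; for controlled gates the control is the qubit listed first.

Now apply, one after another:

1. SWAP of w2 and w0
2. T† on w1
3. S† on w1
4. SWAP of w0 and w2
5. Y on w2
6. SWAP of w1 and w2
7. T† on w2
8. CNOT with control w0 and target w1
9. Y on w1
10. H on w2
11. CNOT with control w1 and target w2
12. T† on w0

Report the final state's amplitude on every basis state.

After the circuit, the state carries amplitude sqrt(2)/2 on |000>, sqrt(2)/2 on |001>, and 0 on every other basis state.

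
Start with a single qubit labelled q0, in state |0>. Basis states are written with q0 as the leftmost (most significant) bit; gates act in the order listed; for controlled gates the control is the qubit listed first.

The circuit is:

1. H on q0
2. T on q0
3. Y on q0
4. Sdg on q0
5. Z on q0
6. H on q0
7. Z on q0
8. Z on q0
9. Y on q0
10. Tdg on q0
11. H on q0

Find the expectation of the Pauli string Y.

The observable Y averages to -1/2.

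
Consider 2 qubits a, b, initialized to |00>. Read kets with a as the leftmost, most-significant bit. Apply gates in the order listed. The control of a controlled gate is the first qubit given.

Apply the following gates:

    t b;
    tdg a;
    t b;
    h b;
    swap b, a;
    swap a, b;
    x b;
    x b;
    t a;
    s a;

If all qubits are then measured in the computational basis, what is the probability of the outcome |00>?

A full measurement returns |00> with probability 1/2. Key observation: the block from step 7 through step 8 cancels to the identity and can be dropped.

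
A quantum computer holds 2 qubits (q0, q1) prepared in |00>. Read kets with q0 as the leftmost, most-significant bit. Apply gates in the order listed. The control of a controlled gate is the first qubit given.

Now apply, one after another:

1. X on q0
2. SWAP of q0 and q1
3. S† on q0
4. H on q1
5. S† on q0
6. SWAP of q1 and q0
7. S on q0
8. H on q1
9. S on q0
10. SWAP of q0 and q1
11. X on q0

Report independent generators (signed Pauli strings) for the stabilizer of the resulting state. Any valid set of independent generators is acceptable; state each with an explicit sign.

One valid set of independent stabilizer generators is +XI, +IX (any independent generating set of the same group is equally correct).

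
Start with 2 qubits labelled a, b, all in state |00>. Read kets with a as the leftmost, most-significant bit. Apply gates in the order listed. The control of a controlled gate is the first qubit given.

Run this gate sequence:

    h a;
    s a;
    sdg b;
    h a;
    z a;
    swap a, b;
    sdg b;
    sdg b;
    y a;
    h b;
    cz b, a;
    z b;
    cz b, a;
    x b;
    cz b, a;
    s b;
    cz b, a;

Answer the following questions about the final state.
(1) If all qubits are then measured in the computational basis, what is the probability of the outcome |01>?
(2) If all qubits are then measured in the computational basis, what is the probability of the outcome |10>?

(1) The probability of measuring |01> is 0.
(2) A full measurement returns |10> with probability 1/2.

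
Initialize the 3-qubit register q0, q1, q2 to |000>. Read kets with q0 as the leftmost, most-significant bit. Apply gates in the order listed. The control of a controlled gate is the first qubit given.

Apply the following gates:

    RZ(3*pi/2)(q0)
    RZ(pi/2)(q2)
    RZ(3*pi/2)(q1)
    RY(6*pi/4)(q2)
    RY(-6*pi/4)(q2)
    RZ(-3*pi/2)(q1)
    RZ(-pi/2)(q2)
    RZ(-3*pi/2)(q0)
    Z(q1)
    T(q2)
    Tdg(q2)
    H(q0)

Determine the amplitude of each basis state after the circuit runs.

After the circuit, the state carries amplitude sqrt(2)/2 on |000>, sqrt(2)/2 on |100>, and 0 on every other basis state. Key observation: gates 1-8 undo each other exactly, leaving only the rest of the circuit to track.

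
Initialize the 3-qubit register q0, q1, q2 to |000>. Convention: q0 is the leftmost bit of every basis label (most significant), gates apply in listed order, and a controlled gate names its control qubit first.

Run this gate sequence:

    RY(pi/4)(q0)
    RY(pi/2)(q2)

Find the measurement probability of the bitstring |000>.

The probability of measuring |000> is sqrt(2)/8 + 1/4.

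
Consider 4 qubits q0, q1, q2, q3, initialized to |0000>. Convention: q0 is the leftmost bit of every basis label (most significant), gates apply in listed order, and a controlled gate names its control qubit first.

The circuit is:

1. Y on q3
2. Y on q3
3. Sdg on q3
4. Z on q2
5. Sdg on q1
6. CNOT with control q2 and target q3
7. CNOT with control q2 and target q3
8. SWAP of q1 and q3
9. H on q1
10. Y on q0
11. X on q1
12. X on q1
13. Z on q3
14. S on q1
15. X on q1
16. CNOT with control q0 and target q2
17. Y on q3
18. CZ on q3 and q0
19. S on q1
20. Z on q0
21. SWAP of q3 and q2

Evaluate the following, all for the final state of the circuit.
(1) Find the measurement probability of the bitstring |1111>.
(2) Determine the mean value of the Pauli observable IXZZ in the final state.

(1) Outcome |1111> occurs with probability 1/2.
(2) The expectation value of IXZZ is 1.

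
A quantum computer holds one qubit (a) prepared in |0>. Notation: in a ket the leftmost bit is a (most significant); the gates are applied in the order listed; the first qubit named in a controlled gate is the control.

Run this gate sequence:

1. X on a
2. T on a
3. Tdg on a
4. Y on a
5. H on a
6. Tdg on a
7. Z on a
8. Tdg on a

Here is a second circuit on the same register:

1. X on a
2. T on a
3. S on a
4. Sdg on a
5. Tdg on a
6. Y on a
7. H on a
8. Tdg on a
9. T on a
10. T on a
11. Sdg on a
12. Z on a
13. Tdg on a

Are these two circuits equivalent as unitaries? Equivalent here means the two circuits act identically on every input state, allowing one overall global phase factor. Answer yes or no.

Yes: on every input state the two circuits agree up to one overall phase factor.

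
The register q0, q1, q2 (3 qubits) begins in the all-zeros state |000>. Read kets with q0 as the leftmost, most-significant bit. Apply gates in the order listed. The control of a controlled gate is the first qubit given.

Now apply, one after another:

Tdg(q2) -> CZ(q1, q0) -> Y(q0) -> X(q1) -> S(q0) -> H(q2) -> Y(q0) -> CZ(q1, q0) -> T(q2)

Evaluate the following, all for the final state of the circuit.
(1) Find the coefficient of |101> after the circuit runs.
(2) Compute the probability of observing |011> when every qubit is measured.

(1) The amplitude on |101> is 0.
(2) A full measurement returns |011> with probability 1/2.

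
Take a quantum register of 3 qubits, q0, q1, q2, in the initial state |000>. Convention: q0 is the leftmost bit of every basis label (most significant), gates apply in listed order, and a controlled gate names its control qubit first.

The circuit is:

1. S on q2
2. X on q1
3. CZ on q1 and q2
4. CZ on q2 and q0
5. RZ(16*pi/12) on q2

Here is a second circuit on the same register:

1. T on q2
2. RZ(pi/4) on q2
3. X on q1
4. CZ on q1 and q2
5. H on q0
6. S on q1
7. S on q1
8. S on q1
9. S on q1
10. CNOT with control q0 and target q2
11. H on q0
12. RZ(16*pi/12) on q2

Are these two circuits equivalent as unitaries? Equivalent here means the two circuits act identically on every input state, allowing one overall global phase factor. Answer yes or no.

No: there is an input state on which the two circuits produce genuinely different outputs (not merely differing by a phase).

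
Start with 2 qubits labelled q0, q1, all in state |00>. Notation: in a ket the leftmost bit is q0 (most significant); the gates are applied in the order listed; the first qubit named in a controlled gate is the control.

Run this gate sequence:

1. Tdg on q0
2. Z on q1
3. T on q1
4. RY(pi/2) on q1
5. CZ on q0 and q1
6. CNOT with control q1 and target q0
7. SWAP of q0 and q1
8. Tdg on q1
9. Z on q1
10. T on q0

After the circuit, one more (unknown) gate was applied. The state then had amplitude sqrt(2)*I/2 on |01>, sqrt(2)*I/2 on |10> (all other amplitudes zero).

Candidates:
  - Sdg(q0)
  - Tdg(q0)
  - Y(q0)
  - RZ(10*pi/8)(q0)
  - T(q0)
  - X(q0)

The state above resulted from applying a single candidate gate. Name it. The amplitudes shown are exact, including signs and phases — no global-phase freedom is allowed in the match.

The applied gate was Y(q0).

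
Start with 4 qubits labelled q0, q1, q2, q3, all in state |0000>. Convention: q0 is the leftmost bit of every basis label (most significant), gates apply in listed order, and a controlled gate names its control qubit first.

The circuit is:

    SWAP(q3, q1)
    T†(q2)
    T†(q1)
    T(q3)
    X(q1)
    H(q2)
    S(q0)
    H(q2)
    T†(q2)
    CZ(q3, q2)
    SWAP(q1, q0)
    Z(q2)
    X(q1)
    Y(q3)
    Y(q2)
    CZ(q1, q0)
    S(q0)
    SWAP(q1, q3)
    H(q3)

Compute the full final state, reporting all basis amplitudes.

The resulting statevector has amplitude sqrt(2)*I/2 on |1110>, -sqrt(2)*I/2 on |1111>, and 0 on every other basis state.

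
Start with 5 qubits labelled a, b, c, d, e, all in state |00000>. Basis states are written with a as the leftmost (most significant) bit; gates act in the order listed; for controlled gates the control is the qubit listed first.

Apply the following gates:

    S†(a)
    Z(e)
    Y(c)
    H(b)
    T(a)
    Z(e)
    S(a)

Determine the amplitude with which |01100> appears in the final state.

|01100> carries amplitude sqrt(2)*I/2 in the final state.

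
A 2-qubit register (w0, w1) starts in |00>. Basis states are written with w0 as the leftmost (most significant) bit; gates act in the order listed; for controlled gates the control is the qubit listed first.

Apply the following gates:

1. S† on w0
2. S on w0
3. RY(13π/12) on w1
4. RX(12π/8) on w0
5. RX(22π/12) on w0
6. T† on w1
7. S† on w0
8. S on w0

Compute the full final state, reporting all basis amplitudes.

After the circuit, the state carries amplitude -sqrt(sqrt(2) + 2)/8 + sqrt(6 - 3*sqrt(2))/8 on |00>, (-sqrt(3*sqrt(2) + 6)/8 - sqrt(2 - sqrt(2))/8)*exp(3*I*pi/4) on |01>, -I*sqrt(3*sqrt(2) + 6)/8 + 3*I*sqrt(2 - sqrt(2))/8 on |10>, (sqrt(6 - 3*sqrt(2))/8 + 3*sqrt(sqrt(2) + 2)/8)*exp(I*pi/4) on |11>.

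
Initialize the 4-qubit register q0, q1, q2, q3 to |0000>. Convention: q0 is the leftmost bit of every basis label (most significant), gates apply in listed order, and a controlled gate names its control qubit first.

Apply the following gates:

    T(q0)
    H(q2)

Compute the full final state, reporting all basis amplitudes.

The resulting statevector has amplitude sqrt(2)/2 on |0000>, sqrt(2)/2 on |0010>, and 0 on every other basis state.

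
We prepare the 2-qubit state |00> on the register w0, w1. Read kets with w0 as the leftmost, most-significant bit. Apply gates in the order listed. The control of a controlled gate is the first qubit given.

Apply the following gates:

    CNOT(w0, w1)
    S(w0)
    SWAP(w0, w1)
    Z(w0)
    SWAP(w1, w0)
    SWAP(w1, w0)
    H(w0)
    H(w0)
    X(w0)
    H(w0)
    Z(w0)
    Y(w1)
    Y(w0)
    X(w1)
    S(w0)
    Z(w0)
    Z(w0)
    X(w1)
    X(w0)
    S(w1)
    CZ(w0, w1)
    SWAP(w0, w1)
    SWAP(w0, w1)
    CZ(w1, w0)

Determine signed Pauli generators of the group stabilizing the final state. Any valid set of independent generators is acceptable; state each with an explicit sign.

The stabilizer group can be generated by +YI, -IZ, among other valid generating sets. Key observation: steps 8-11 multiply out to the identity, so the circuit reduces to the remaining gates.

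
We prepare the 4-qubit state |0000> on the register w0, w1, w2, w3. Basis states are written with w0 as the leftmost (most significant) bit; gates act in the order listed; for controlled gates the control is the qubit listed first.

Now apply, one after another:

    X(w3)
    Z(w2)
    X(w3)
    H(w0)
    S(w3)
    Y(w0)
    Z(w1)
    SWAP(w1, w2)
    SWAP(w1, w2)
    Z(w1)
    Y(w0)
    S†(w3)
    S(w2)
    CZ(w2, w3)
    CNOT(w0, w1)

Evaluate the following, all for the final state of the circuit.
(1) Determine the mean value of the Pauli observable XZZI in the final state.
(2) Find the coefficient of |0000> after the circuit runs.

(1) The expectation value of XZZI is 0.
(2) |0000> carries amplitude sqrt(2)/2 in the final state.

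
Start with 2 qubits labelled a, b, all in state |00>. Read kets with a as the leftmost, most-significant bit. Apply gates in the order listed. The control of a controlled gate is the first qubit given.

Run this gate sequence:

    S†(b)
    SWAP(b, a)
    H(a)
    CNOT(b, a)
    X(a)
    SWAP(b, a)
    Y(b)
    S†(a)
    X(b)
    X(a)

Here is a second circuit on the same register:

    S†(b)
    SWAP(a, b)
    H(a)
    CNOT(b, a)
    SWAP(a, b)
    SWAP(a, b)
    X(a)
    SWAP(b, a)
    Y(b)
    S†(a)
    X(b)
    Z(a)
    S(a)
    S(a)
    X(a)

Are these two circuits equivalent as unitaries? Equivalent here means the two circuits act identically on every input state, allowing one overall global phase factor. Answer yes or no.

Yes, they are equivalent — the unitaries differ by at most a global phase.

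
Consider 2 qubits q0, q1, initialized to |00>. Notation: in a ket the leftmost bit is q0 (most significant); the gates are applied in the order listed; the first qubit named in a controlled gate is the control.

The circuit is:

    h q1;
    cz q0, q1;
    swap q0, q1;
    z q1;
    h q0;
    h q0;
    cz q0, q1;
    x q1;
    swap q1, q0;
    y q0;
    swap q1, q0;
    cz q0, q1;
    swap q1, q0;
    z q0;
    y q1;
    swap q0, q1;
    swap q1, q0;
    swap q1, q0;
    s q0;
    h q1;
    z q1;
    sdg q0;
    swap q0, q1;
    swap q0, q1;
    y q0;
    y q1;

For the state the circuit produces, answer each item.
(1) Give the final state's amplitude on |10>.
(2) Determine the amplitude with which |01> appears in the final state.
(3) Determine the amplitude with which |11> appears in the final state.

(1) |10> carries amplitude 1/2 in the final state.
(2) The final state's coefficient on |01> equals 1/2.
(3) |11> carries amplitude 1/2 in the final state.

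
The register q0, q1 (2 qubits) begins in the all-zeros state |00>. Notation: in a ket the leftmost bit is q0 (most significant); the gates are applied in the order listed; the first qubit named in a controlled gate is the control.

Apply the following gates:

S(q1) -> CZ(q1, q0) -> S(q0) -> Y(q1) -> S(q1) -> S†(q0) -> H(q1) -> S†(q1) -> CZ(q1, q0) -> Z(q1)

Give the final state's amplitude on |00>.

|00> carries amplitude -sqrt(2)/2 in the final state.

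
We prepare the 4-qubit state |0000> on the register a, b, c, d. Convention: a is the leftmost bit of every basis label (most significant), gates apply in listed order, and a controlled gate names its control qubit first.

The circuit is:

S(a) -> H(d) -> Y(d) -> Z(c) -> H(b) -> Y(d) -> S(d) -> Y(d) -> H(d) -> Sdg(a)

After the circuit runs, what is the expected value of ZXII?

The expectation value of ZXII is 1.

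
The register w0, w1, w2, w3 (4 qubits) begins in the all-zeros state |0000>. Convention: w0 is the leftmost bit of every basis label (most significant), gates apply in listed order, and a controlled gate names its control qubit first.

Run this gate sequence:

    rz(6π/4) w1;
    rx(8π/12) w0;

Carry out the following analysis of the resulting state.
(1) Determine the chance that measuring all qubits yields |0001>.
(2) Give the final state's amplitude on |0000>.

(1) The probability of measuring |0001> is 0.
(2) The amplitude on |0000> is -exp(I*pi/4)/2.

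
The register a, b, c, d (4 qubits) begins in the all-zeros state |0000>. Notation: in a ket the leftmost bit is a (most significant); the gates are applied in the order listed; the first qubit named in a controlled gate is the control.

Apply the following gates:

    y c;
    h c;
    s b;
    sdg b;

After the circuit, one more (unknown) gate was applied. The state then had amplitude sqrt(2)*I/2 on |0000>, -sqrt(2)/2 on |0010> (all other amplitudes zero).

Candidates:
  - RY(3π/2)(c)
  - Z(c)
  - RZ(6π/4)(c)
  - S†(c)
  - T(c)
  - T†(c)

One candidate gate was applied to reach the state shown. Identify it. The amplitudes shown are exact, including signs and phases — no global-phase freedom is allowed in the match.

The unique candidate consistent with the amplitudes is S†(c). Key observation: steps 3-4 multiply out to the identity, so the circuit reduces to the remaining gates.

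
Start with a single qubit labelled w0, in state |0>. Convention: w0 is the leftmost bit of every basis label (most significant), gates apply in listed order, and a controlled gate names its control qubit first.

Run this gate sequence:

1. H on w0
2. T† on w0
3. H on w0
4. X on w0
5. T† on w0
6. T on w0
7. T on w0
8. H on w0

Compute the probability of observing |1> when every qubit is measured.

A full measurement returns |1> with probability 1/4.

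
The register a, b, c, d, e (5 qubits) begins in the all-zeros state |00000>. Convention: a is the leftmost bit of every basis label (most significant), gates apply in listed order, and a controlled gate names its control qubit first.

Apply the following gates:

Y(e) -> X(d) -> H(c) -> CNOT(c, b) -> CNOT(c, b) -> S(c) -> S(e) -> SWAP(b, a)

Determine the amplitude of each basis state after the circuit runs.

After the circuit, the state carries amplitude -sqrt(2)/2 on |00011>, -sqrt(2)*I/2 on |00111>, and 0 on every other basis state. Key observation: gates 4-5 undo each other exactly, leaving only the rest of the circuit to track.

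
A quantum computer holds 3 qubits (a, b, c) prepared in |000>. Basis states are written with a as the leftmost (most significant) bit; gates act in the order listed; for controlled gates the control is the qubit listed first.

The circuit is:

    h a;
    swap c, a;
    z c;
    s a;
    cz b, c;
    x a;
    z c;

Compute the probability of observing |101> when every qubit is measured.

The probability of measuring |101> is 1/2.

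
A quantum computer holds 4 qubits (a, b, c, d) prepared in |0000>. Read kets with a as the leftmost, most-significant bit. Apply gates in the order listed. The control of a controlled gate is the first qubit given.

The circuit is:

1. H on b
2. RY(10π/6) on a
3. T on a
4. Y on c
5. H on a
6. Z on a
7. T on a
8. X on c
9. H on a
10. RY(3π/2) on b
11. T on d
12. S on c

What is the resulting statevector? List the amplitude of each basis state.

After the circuit, the state carries amplitude 1/4 - sqrt(3)*exp(3*I*pi/4)/4 - exp(3*I*pi/4)/4 + sqrt(3)*I/4 on |0000>, -1/4 - exp(3*I*pi/4)/4 + sqrt(3)*exp(3*I*pi/4)/4 + sqrt(3)*I/4 on |1000>, and 0 on every other basis state.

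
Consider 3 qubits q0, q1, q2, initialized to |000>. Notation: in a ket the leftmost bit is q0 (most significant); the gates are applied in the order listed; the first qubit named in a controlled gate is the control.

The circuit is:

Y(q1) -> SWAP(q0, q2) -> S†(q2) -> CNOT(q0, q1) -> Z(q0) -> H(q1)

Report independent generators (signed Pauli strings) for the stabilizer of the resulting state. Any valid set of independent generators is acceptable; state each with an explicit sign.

The stabilizer group can be generated by -IXI, +ZII, +IIZ, among other valid generating sets.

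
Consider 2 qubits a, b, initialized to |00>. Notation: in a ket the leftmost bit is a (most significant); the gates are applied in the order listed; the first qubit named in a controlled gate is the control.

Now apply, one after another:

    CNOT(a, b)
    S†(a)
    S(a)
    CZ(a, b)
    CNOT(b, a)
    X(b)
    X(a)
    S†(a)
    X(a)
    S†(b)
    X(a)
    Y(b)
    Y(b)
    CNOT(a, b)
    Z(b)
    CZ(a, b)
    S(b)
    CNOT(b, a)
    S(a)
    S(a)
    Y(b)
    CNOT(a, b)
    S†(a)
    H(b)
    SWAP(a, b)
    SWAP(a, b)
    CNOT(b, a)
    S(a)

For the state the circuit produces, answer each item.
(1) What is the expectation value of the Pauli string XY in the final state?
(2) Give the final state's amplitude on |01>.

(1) The expectation value of XY is -1.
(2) The amplitude on |01> is sqrt(2)/2.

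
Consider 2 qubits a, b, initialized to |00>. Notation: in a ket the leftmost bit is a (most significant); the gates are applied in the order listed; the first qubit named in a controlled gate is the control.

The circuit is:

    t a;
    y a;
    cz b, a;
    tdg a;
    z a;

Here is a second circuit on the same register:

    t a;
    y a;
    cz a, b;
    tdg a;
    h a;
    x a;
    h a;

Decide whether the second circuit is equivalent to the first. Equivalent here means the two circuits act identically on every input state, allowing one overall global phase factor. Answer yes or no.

Yes: on every input state the two circuits agree up to one overall phase factor.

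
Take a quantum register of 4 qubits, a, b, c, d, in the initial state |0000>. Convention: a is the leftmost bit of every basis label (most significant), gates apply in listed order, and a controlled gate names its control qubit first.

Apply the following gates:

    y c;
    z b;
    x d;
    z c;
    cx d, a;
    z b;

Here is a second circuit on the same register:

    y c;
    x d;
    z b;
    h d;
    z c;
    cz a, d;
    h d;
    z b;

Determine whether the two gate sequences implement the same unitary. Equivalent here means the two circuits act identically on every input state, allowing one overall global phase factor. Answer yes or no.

No, they are not equivalent — no single phase factor reconciles the two unitaries.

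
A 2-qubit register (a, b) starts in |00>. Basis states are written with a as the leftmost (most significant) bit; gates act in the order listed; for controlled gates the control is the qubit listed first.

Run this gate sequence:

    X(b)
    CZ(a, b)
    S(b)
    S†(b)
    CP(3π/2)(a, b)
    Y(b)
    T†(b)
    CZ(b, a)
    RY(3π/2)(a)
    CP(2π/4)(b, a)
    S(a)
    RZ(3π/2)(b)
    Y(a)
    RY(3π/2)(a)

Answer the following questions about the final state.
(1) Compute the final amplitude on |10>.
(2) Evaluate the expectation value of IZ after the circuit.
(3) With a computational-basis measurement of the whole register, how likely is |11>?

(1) The final state's coefficient on |10> equals -sqrt(2)/2. Key observation: the block from step 3 through step 4 cancels to the identity and can be dropped.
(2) The expectation value of IZ is 1.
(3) A full measurement returns |11> with probability 0.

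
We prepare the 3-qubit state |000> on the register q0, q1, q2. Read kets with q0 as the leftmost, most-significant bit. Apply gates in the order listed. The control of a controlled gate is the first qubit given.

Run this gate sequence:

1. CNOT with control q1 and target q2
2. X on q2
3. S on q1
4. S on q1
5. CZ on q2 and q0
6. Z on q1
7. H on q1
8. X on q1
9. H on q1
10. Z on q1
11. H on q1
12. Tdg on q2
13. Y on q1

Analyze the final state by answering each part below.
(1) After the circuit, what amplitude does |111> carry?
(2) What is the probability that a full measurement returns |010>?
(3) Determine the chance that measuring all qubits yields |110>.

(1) |111> carries amplitude 0 in the final state. Key observation: the block from step 7 through step 10 cancels to the identity and can be dropped.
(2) Outcome |010> occurs with probability 0.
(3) A full measurement returns |110> with probability 0.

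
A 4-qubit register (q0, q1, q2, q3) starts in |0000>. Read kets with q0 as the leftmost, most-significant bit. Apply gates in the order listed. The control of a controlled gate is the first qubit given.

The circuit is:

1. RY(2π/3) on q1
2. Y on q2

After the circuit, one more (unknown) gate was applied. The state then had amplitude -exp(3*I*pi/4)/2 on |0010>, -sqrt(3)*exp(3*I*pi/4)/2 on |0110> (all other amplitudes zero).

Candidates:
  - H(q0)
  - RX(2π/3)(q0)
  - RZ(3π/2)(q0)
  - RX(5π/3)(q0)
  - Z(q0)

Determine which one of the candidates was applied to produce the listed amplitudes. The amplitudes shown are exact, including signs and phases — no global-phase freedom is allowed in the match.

The applied gate was RZ(3π/2)(q0).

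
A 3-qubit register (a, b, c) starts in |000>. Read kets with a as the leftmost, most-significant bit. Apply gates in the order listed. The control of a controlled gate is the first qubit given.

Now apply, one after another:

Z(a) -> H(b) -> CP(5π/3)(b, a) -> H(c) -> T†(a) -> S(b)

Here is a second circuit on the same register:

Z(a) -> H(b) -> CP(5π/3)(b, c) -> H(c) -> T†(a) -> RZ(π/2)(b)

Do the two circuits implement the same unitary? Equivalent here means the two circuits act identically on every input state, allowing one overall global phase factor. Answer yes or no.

No — the two circuits implement different unitaries, even allowing a global phase.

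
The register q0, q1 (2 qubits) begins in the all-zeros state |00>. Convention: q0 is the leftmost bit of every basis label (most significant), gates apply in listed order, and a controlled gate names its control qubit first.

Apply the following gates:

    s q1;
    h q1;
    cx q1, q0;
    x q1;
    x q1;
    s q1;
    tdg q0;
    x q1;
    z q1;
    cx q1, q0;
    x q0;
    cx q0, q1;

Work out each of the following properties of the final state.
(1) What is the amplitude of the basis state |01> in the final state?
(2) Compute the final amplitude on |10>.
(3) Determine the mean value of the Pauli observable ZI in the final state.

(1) |01> carries amplitude -sqrt(2)/2 in the final state. Key observation: gates 4-5 undo each other exactly, leaving only the rest of the circuit to track.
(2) The final state's coefficient on |10> equals 0.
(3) The observable ZI averages to 1.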